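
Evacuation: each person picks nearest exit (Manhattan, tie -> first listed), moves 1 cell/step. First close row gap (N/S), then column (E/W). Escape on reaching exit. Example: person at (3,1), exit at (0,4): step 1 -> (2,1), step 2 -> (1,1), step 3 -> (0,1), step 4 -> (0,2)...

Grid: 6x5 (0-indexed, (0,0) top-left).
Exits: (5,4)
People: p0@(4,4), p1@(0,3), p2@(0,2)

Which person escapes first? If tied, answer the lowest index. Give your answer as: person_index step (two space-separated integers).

Step 1: p0:(4,4)->(5,4)->EXIT | p1:(0,3)->(1,3) | p2:(0,2)->(1,2)
Step 2: p0:escaped | p1:(1,3)->(2,3) | p2:(1,2)->(2,2)
Step 3: p0:escaped | p1:(2,3)->(3,3) | p2:(2,2)->(3,2)
Step 4: p0:escaped | p1:(3,3)->(4,3) | p2:(3,2)->(4,2)
Step 5: p0:escaped | p1:(4,3)->(5,3) | p2:(4,2)->(5,2)
Step 6: p0:escaped | p1:(5,3)->(5,4)->EXIT | p2:(5,2)->(5,3)
Step 7: p0:escaped | p1:escaped | p2:(5,3)->(5,4)->EXIT
Exit steps: [1, 6, 7]
First to escape: p0 at step 1

Answer: 0 1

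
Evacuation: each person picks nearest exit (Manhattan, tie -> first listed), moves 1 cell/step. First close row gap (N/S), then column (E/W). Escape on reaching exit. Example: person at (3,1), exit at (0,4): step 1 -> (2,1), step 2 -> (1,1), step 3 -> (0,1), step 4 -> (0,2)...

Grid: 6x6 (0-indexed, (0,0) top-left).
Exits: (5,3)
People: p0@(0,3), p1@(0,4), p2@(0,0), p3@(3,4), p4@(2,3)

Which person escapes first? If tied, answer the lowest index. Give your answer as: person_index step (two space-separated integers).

Answer: 3 3

Derivation:
Step 1: p0:(0,3)->(1,3) | p1:(0,4)->(1,4) | p2:(0,0)->(1,0) | p3:(3,4)->(4,4) | p4:(2,3)->(3,3)
Step 2: p0:(1,3)->(2,3) | p1:(1,4)->(2,4) | p2:(1,0)->(2,0) | p3:(4,4)->(5,4) | p4:(3,3)->(4,3)
Step 3: p0:(2,3)->(3,3) | p1:(2,4)->(3,4) | p2:(2,0)->(3,0) | p3:(5,4)->(5,3)->EXIT | p4:(4,3)->(5,3)->EXIT
Step 4: p0:(3,3)->(4,3) | p1:(3,4)->(4,4) | p2:(3,0)->(4,0) | p3:escaped | p4:escaped
Step 5: p0:(4,3)->(5,3)->EXIT | p1:(4,4)->(5,4) | p2:(4,0)->(5,0) | p3:escaped | p4:escaped
Step 6: p0:escaped | p1:(5,4)->(5,3)->EXIT | p2:(5,0)->(5,1) | p3:escaped | p4:escaped
Step 7: p0:escaped | p1:escaped | p2:(5,1)->(5,2) | p3:escaped | p4:escaped
Step 8: p0:escaped | p1:escaped | p2:(5,2)->(5,3)->EXIT | p3:escaped | p4:escaped
Exit steps: [5, 6, 8, 3, 3]
First to escape: p3 at step 3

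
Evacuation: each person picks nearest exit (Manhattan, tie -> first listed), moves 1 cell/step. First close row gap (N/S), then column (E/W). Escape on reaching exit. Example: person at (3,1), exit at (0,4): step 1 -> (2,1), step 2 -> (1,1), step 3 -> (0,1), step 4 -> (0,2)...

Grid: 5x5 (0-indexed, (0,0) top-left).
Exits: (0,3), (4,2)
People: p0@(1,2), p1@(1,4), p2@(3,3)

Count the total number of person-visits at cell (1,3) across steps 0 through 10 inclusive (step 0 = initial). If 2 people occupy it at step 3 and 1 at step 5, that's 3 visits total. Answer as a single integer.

Step 0: p0@(1,2) p1@(1,4) p2@(3,3) -> at (1,3): 0 [-], cum=0
Step 1: p0@(0,2) p1@(0,4) p2@(4,3) -> at (1,3): 0 [-], cum=0
Step 2: p0@ESC p1@ESC p2@ESC -> at (1,3): 0 [-], cum=0
Total visits = 0

Answer: 0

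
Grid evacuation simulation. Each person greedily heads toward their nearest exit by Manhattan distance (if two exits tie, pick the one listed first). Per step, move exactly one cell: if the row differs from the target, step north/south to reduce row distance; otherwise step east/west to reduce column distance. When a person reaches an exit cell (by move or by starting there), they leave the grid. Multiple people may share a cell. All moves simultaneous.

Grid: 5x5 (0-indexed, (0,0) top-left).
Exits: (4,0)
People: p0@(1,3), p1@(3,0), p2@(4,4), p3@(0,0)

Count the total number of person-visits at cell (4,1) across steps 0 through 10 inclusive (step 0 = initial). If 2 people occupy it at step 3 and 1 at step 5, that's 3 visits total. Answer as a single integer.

Step 0: p0@(1,3) p1@(3,0) p2@(4,4) p3@(0,0) -> at (4,1): 0 [-], cum=0
Step 1: p0@(2,3) p1@ESC p2@(4,3) p3@(1,0) -> at (4,1): 0 [-], cum=0
Step 2: p0@(3,3) p1@ESC p2@(4,2) p3@(2,0) -> at (4,1): 0 [-], cum=0
Step 3: p0@(4,3) p1@ESC p2@(4,1) p3@(3,0) -> at (4,1): 1 [p2], cum=1
Step 4: p0@(4,2) p1@ESC p2@ESC p3@ESC -> at (4,1): 0 [-], cum=1
Step 5: p0@(4,1) p1@ESC p2@ESC p3@ESC -> at (4,1): 1 [p0], cum=2
Step 6: p0@ESC p1@ESC p2@ESC p3@ESC -> at (4,1): 0 [-], cum=2
Total visits = 2

Answer: 2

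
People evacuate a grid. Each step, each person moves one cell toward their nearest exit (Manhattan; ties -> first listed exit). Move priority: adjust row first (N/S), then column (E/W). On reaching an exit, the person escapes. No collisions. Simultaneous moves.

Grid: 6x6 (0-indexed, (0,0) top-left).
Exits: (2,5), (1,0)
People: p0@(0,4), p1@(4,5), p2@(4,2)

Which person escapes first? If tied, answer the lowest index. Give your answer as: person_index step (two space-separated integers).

Step 1: p0:(0,4)->(1,4) | p1:(4,5)->(3,5) | p2:(4,2)->(3,2)
Step 2: p0:(1,4)->(2,4) | p1:(3,5)->(2,5)->EXIT | p2:(3,2)->(2,2)
Step 3: p0:(2,4)->(2,5)->EXIT | p1:escaped | p2:(2,2)->(2,3)
Step 4: p0:escaped | p1:escaped | p2:(2,3)->(2,4)
Step 5: p0:escaped | p1:escaped | p2:(2,4)->(2,5)->EXIT
Exit steps: [3, 2, 5]
First to escape: p1 at step 2

Answer: 1 2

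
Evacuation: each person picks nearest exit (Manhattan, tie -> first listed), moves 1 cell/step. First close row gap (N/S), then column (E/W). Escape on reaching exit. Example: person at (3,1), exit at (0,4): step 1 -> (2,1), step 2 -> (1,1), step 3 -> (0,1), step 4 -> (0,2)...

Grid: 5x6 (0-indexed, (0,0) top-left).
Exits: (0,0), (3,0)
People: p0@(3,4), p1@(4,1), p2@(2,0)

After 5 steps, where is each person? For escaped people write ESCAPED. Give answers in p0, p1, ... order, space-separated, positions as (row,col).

Step 1: p0:(3,4)->(3,3) | p1:(4,1)->(3,1) | p2:(2,0)->(3,0)->EXIT
Step 2: p0:(3,3)->(3,2) | p1:(3,1)->(3,0)->EXIT | p2:escaped
Step 3: p0:(3,2)->(3,1) | p1:escaped | p2:escaped
Step 4: p0:(3,1)->(3,0)->EXIT | p1:escaped | p2:escaped

ESCAPED ESCAPED ESCAPED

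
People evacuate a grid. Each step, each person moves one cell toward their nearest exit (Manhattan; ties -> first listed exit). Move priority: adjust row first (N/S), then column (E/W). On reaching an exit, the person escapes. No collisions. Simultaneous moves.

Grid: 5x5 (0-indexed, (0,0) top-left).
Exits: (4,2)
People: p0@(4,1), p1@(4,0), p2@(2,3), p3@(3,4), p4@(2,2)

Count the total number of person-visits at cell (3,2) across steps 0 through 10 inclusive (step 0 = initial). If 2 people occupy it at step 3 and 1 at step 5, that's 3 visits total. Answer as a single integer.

Step 0: p0@(4,1) p1@(4,0) p2@(2,3) p3@(3,4) p4@(2,2) -> at (3,2): 0 [-], cum=0
Step 1: p0@ESC p1@(4,1) p2@(3,3) p3@(4,4) p4@(3,2) -> at (3,2): 1 [p4], cum=1
Step 2: p0@ESC p1@ESC p2@(4,3) p3@(4,3) p4@ESC -> at (3,2): 0 [-], cum=1
Step 3: p0@ESC p1@ESC p2@ESC p3@ESC p4@ESC -> at (3,2): 0 [-], cum=1
Total visits = 1

Answer: 1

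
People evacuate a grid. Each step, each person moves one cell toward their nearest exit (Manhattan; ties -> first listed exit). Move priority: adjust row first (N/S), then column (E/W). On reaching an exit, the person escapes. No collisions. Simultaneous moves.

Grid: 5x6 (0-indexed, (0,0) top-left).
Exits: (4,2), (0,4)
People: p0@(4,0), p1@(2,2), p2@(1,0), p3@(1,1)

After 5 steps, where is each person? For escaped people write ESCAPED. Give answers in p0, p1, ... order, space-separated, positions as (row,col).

Step 1: p0:(4,0)->(4,1) | p1:(2,2)->(3,2) | p2:(1,0)->(2,0) | p3:(1,1)->(2,1)
Step 2: p0:(4,1)->(4,2)->EXIT | p1:(3,2)->(4,2)->EXIT | p2:(2,0)->(3,0) | p3:(2,1)->(3,1)
Step 3: p0:escaped | p1:escaped | p2:(3,0)->(4,0) | p3:(3,1)->(4,1)
Step 4: p0:escaped | p1:escaped | p2:(4,0)->(4,1) | p3:(4,1)->(4,2)->EXIT
Step 5: p0:escaped | p1:escaped | p2:(4,1)->(4,2)->EXIT | p3:escaped

ESCAPED ESCAPED ESCAPED ESCAPED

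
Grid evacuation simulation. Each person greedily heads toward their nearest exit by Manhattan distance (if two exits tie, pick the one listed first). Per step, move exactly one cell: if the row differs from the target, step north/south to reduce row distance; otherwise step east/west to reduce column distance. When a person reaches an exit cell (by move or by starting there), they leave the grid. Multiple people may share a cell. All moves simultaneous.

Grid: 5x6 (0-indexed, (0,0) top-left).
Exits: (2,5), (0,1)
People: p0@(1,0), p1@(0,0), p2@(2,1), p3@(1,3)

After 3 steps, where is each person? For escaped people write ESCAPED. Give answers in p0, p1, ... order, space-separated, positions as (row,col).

Step 1: p0:(1,0)->(0,0) | p1:(0,0)->(0,1)->EXIT | p2:(2,1)->(1,1) | p3:(1,3)->(2,3)
Step 2: p0:(0,0)->(0,1)->EXIT | p1:escaped | p2:(1,1)->(0,1)->EXIT | p3:(2,3)->(2,4)
Step 3: p0:escaped | p1:escaped | p2:escaped | p3:(2,4)->(2,5)->EXIT

ESCAPED ESCAPED ESCAPED ESCAPED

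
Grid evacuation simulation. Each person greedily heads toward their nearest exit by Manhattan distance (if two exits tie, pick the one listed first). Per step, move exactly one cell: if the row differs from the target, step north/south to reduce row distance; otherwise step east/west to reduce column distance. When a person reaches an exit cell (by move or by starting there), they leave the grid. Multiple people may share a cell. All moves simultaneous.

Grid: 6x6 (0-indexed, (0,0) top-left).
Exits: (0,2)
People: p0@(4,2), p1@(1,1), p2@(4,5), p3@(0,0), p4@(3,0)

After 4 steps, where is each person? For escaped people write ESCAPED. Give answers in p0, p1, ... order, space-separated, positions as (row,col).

Step 1: p0:(4,2)->(3,2) | p1:(1,1)->(0,1) | p2:(4,5)->(3,5) | p3:(0,0)->(0,1) | p4:(3,0)->(2,0)
Step 2: p0:(3,2)->(2,2) | p1:(0,1)->(0,2)->EXIT | p2:(3,5)->(2,5) | p3:(0,1)->(0,2)->EXIT | p4:(2,0)->(1,0)
Step 3: p0:(2,2)->(1,2) | p1:escaped | p2:(2,5)->(1,5) | p3:escaped | p4:(1,0)->(0,0)
Step 4: p0:(1,2)->(0,2)->EXIT | p1:escaped | p2:(1,5)->(0,5) | p3:escaped | p4:(0,0)->(0,1)

ESCAPED ESCAPED (0,5) ESCAPED (0,1)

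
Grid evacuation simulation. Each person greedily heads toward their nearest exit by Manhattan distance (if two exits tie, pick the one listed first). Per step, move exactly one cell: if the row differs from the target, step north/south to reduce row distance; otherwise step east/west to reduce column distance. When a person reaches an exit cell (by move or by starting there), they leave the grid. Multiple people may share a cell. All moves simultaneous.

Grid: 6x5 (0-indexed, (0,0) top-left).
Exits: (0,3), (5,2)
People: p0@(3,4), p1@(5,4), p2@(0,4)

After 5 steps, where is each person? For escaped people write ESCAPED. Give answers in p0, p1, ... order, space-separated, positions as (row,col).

Step 1: p0:(3,4)->(2,4) | p1:(5,4)->(5,3) | p2:(0,4)->(0,3)->EXIT
Step 2: p0:(2,4)->(1,4) | p1:(5,3)->(5,2)->EXIT | p2:escaped
Step 3: p0:(1,4)->(0,4) | p1:escaped | p2:escaped
Step 4: p0:(0,4)->(0,3)->EXIT | p1:escaped | p2:escaped

ESCAPED ESCAPED ESCAPED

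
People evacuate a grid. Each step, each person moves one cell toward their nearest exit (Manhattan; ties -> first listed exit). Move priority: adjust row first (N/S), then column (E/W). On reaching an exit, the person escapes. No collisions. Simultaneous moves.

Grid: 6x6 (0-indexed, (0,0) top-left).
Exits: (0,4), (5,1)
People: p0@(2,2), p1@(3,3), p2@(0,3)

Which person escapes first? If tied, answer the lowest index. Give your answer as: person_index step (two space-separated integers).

Step 1: p0:(2,2)->(1,2) | p1:(3,3)->(2,3) | p2:(0,3)->(0,4)->EXIT
Step 2: p0:(1,2)->(0,2) | p1:(2,3)->(1,3) | p2:escaped
Step 3: p0:(0,2)->(0,3) | p1:(1,3)->(0,3) | p2:escaped
Step 4: p0:(0,3)->(0,4)->EXIT | p1:(0,3)->(0,4)->EXIT | p2:escaped
Exit steps: [4, 4, 1]
First to escape: p2 at step 1

Answer: 2 1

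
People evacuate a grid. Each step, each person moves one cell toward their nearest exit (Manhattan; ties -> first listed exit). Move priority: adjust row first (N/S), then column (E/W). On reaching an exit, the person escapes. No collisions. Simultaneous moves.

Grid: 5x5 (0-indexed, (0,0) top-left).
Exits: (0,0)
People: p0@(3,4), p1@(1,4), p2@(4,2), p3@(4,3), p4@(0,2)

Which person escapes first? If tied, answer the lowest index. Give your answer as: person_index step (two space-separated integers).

Answer: 4 2

Derivation:
Step 1: p0:(3,4)->(2,4) | p1:(1,4)->(0,4) | p2:(4,2)->(3,2) | p3:(4,3)->(3,3) | p4:(0,2)->(0,1)
Step 2: p0:(2,4)->(1,4) | p1:(0,4)->(0,3) | p2:(3,2)->(2,2) | p3:(3,3)->(2,3) | p4:(0,1)->(0,0)->EXIT
Step 3: p0:(1,4)->(0,4) | p1:(0,3)->(0,2) | p2:(2,2)->(1,2) | p3:(2,3)->(1,3) | p4:escaped
Step 4: p0:(0,4)->(0,3) | p1:(0,2)->(0,1) | p2:(1,2)->(0,2) | p3:(1,3)->(0,3) | p4:escaped
Step 5: p0:(0,3)->(0,2) | p1:(0,1)->(0,0)->EXIT | p2:(0,2)->(0,1) | p3:(0,3)->(0,2) | p4:escaped
Step 6: p0:(0,2)->(0,1) | p1:escaped | p2:(0,1)->(0,0)->EXIT | p3:(0,2)->(0,1) | p4:escaped
Step 7: p0:(0,1)->(0,0)->EXIT | p1:escaped | p2:escaped | p3:(0,1)->(0,0)->EXIT | p4:escaped
Exit steps: [7, 5, 6, 7, 2]
First to escape: p4 at step 2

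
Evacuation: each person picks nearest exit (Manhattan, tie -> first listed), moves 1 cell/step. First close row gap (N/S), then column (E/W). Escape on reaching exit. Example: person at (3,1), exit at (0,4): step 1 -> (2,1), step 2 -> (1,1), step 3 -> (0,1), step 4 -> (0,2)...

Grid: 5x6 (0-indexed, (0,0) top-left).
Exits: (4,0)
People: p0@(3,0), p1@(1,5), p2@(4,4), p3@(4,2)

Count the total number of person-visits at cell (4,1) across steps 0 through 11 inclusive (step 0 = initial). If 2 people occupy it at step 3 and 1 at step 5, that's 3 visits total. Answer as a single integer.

Step 0: p0@(3,0) p1@(1,5) p2@(4,4) p3@(4,2) -> at (4,1): 0 [-], cum=0
Step 1: p0@ESC p1@(2,5) p2@(4,3) p3@(4,1) -> at (4,1): 1 [p3], cum=1
Step 2: p0@ESC p1@(3,5) p2@(4,2) p3@ESC -> at (4,1): 0 [-], cum=1
Step 3: p0@ESC p1@(4,5) p2@(4,1) p3@ESC -> at (4,1): 1 [p2], cum=2
Step 4: p0@ESC p1@(4,4) p2@ESC p3@ESC -> at (4,1): 0 [-], cum=2
Step 5: p0@ESC p1@(4,3) p2@ESC p3@ESC -> at (4,1): 0 [-], cum=2
Step 6: p0@ESC p1@(4,2) p2@ESC p3@ESC -> at (4,1): 0 [-], cum=2
Step 7: p0@ESC p1@(4,1) p2@ESC p3@ESC -> at (4,1): 1 [p1], cum=3
Step 8: p0@ESC p1@ESC p2@ESC p3@ESC -> at (4,1): 0 [-], cum=3
Total visits = 3

Answer: 3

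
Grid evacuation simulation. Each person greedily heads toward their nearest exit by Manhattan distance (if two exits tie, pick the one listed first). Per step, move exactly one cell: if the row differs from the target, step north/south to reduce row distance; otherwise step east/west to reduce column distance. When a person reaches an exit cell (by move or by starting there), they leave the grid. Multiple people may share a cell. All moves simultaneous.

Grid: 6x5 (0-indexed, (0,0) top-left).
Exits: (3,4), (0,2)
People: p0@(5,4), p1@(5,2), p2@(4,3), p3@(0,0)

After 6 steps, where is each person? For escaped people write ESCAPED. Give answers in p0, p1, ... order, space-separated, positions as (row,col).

Step 1: p0:(5,4)->(4,4) | p1:(5,2)->(4,2) | p2:(4,3)->(3,3) | p3:(0,0)->(0,1)
Step 2: p0:(4,4)->(3,4)->EXIT | p1:(4,2)->(3,2) | p2:(3,3)->(3,4)->EXIT | p3:(0,1)->(0,2)->EXIT
Step 3: p0:escaped | p1:(3,2)->(3,3) | p2:escaped | p3:escaped
Step 4: p0:escaped | p1:(3,3)->(3,4)->EXIT | p2:escaped | p3:escaped

ESCAPED ESCAPED ESCAPED ESCAPED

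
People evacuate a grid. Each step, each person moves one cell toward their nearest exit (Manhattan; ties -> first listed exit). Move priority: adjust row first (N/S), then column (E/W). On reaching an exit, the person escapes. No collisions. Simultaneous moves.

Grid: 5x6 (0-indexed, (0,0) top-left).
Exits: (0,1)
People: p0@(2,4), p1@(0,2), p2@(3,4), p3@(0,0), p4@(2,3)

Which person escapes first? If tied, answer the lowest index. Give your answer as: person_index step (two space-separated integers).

Answer: 1 1

Derivation:
Step 1: p0:(2,4)->(1,4) | p1:(0,2)->(0,1)->EXIT | p2:(3,4)->(2,4) | p3:(0,0)->(0,1)->EXIT | p4:(2,3)->(1,3)
Step 2: p0:(1,4)->(0,4) | p1:escaped | p2:(2,4)->(1,4) | p3:escaped | p4:(1,3)->(0,3)
Step 3: p0:(0,4)->(0,3) | p1:escaped | p2:(1,4)->(0,4) | p3:escaped | p4:(0,3)->(0,2)
Step 4: p0:(0,3)->(0,2) | p1:escaped | p2:(0,4)->(0,3) | p3:escaped | p4:(0,2)->(0,1)->EXIT
Step 5: p0:(0,2)->(0,1)->EXIT | p1:escaped | p2:(0,3)->(0,2) | p3:escaped | p4:escaped
Step 6: p0:escaped | p1:escaped | p2:(0,2)->(0,1)->EXIT | p3:escaped | p4:escaped
Exit steps: [5, 1, 6, 1, 4]
First to escape: p1 at step 1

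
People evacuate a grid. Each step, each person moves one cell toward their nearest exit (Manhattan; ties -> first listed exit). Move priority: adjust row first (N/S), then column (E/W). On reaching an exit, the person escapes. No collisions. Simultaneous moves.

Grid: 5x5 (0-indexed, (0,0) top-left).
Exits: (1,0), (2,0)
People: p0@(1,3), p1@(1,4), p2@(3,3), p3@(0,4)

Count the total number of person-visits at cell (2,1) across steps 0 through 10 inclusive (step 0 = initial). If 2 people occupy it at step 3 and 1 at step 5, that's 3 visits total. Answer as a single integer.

Step 0: p0@(1,3) p1@(1,4) p2@(3,3) p3@(0,4) -> at (2,1): 0 [-], cum=0
Step 1: p0@(1,2) p1@(1,3) p2@(2,3) p3@(1,4) -> at (2,1): 0 [-], cum=0
Step 2: p0@(1,1) p1@(1,2) p2@(2,2) p3@(1,3) -> at (2,1): 0 [-], cum=0
Step 3: p0@ESC p1@(1,1) p2@(2,1) p3@(1,2) -> at (2,1): 1 [p2], cum=1
Step 4: p0@ESC p1@ESC p2@ESC p3@(1,1) -> at (2,1): 0 [-], cum=1
Step 5: p0@ESC p1@ESC p2@ESC p3@ESC -> at (2,1): 0 [-], cum=1
Total visits = 1

Answer: 1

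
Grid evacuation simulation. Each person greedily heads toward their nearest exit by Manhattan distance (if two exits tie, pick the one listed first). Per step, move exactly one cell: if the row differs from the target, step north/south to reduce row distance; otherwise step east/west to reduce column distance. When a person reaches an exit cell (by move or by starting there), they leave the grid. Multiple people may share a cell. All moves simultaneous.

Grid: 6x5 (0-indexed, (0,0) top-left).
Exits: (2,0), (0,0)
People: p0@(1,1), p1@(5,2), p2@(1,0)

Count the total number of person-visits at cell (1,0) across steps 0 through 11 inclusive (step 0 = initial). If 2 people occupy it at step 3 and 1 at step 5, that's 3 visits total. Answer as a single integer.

Step 0: p0@(1,1) p1@(5,2) p2@(1,0) -> at (1,0): 1 [p2], cum=1
Step 1: p0@(2,1) p1@(4,2) p2@ESC -> at (1,0): 0 [-], cum=1
Step 2: p0@ESC p1@(3,2) p2@ESC -> at (1,0): 0 [-], cum=1
Step 3: p0@ESC p1@(2,2) p2@ESC -> at (1,0): 0 [-], cum=1
Step 4: p0@ESC p1@(2,1) p2@ESC -> at (1,0): 0 [-], cum=1
Step 5: p0@ESC p1@ESC p2@ESC -> at (1,0): 0 [-], cum=1
Total visits = 1

Answer: 1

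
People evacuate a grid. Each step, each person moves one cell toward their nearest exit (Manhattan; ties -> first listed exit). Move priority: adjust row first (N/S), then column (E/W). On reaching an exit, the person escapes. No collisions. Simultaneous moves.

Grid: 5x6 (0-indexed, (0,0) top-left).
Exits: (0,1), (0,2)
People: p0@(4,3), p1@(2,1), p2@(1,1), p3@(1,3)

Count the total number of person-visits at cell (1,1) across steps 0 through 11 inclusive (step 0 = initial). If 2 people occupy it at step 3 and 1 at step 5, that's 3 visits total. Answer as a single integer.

Answer: 2

Derivation:
Step 0: p0@(4,3) p1@(2,1) p2@(1,1) p3@(1,3) -> at (1,1): 1 [p2], cum=1
Step 1: p0@(3,3) p1@(1,1) p2@ESC p3@(0,3) -> at (1,1): 1 [p1], cum=2
Step 2: p0@(2,3) p1@ESC p2@ESC p3@ESC -> at (1,1): 0 [-], cum=2
Step 3: p0@(1,3) p1@ESC p2@ESC p3@ESC -> at (1,1): 0 [-], cum=2
Step 4: p0@(0,3) p1@ESC p2@ESC p3@ESC -> at (1,1): 0 [-], cum=2
Step 5: p0@ESC p1@ESC p2@ESC p3@ESC -> at (1,1): 0 [-], cum=2
Total visits = 2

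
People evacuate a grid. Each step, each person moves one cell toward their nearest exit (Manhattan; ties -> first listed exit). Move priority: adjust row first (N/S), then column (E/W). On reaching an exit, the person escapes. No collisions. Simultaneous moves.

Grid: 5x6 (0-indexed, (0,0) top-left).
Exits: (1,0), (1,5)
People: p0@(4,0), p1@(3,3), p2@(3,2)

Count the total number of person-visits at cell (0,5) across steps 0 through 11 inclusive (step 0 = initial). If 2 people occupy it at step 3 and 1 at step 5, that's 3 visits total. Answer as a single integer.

Step 0: p0@(4,0) p1@(3,3) p2@(3,2) -> at (0,5): 0 [-], cum=0
Step 1: p0@(3,0) p1@(2,3) p2@(2,2) -> at (0,5): 0 [-], cum=0
Step 2: p0@(2,0) p1@(1,3) p2@(1,2) -> at (0,5): 0 [-], cum=0
Step 3: p0@ESC p1@(1,4) p2@(1,1) -> at (0,5): 0 [-], cum=0
Step 4: p0@ESC p1@ESC p2@ESC -> at (0,5): 0 [-], cum=0
Total visits = 0

Answer: 0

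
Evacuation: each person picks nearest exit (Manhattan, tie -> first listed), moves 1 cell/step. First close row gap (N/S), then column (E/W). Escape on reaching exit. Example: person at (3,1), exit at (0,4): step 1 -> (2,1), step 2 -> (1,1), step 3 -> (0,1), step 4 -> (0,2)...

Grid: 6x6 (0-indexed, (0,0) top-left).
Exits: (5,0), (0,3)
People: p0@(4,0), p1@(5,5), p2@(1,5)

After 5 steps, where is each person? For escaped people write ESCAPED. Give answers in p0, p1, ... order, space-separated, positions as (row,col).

Step 1: p0:(4,0)->(5,0)->EXIT | p1:(5,5)->(5,4) | p2:(1,5)->(0,5)
Step 2: p0:escaped | p1:(5,4)->(5,3) | p2:(0,5)->(0,4)
Step 3: p0:escaped | p1:(5,3)->(5,2) | p2:(0,4)->(0,3)->EXIT
Step 4: p0:escaped | p1:(5,2)->(5,1) | p2:escaped
Step 5: p0:escaped | p1:(5,1)->(5,0)->EXIT | p2:escaped

ESCAPED ESCAPED ESCAPED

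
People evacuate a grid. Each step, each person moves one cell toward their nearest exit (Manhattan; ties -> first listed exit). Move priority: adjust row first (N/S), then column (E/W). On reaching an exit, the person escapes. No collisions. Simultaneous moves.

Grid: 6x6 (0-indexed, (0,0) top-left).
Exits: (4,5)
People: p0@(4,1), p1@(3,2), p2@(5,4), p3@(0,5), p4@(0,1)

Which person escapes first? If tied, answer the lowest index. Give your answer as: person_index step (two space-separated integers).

Answer: 2 2

Derivation:
Step 1: p0:(4,1)->(4,2) | p1:(3,2)->(4,2) | p2:(5,4)->(4,4) | p3:(0,5)->(1,5) | p4:(0,1)->(1,1)
Step 2: p0:(4,2)->(4,3) | p1:(4,2)->(4,3) | p2:(4,4)->(4,5)->EXIT | p3:(1,5)->(2,5) | p4:(1,1)->(2,1)
Step 3: p0:(4,3)->(4,4) | p1:(4,3)->(4,4) | p2:escaped | p3:(2,5)->(3,5) | p4:(2,1)->(3,1)
Step 4: p0:(4,4)->(4,5)->EXIT | p1:(4,4)->(4,5)->EXIT | p2:escaped | p3:(3,5)->(4,5)->EXIT | p4:(3,1)->(4,1)
Step 5: p0:escaped | p1:escaped | p2:escaped | p3:escaped | p4:(4,1)->(4,2)
Step 6: p0:escaped | p1:escaped | p2:escaped | p3:escaped | p4:(4,2)->(4,3)
Step 7: p0:escaped | p1:escaped | p2:escaped | p3:escaped | p4:(4,3)->(4,4)
Step 8: p0:escaped | p1:escaped | p2:escaped | p3:escaped | p4:(4,4)->(4,5)->EXIT
Exit steps: [4, 4, 2, 4, 8]
First to escape: p2 at step 2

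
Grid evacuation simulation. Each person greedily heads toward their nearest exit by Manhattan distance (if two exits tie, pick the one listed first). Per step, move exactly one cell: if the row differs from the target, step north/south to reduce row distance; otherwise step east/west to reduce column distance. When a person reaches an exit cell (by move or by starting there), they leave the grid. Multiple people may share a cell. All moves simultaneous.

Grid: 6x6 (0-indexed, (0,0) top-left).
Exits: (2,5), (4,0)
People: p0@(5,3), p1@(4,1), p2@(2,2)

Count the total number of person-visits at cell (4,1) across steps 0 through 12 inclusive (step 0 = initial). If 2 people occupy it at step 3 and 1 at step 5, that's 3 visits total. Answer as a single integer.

Answer: 2

Derivation:
Step 0: p0@(5,3) p1@(4,1) p2@(2,2) -> at (4,1): 1 [p1], cum=1
Step 1: p0@(4,3) p1@ESC p2@(2,3) -> at (4,1): 0 [-], cum=1
Step 2: p0@(4,2) p1@ESC p2@(2,4) -> at (4,1): 0 [-], cum=1
Step 3: p0@(4,1) p1@ESC p2@ESC -> at (4,1): 1 [p0], cum=2
Step 4: p0@ESC p1@ESC p2@ESC -> at (4,1): 0 [-], cum=2
Total visits = 2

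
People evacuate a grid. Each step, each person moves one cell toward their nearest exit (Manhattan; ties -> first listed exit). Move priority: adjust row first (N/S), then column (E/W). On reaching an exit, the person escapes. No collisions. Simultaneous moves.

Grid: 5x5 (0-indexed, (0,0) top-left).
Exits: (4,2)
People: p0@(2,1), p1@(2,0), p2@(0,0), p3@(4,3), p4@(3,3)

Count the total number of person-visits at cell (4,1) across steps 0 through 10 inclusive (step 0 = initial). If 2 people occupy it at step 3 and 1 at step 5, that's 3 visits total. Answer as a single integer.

Answer: 3

Derivation:
Step 0: p0@(2,1) p1@(2,0) p2@(0,0) p3@(4,3) p4@(3,3) -> at (4,1): 0 [-], cum=0
Step 1: p0@(3,1) p1@(3,0) p2@(1,0) p3@ESC p4@(4,3) -> at (4,1): 0 [-], cum=0
Step 2: p0@(4,1) p1@(4,0) p2@(2,0) p3@ESC p4@ESC -> at (4,1): 1 [p0], cum=1
Step 3: p0@ESC p1@(4,1) p2@(3,0) p3@ESC p4@ESC -> at (4,1): 1 [p1], cum=2
Step 4: p0@ESC p1@ESC p2@(4,0) p3@ESC p4@ESC -> at (4,1): 0 [-], cum=2
Step 5: p0@ESC p1@ESC p2@(4,1) p3@ESC p4@ESC -> at (4,1): 1 [p2], cum=3
Step 6: p0@ESC p1@ESC p2@ESC p3@ESC p4@ESC -> at (4,1): 0 [-], cum=3
Total visits = 3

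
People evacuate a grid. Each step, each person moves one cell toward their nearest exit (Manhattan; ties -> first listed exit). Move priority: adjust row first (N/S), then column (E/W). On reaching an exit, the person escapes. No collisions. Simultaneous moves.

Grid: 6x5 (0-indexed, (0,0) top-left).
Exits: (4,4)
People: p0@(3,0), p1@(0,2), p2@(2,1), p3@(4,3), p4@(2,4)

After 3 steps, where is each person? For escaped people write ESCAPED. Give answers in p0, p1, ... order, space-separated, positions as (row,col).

Step 1: p0:(3,0)->(4,0) | p1:(0,2)->(1,2) | p2:(2,1)->(3,1) | p3:(4,3)->(4,4)->EXIT | p4:(2,4)->(3,4)
Step 2: p0:(4,0)->(4,1) | p1:(1,2)->(2,2) | p2:(3,1)->(4,1) | p3:escaped | p4:(3,4)->(4,4)->EXIT
Step 3: p0:(4,1)->(4,2) | p1:(2,2)->(3,2) | p2:(4,1)->(4,2) | p3:escaped | p4:escaped

(4,2) (3,2) (4,2) ESCAPED ESCAPED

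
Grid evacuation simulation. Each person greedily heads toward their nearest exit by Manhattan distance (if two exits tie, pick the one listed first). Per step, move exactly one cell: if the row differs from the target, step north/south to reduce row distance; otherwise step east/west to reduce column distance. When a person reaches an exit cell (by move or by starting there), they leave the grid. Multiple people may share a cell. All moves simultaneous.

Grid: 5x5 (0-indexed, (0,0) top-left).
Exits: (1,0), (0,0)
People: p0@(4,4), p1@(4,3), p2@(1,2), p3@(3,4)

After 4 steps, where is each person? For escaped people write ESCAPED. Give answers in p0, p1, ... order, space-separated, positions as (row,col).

Step 1: p0:(4,4)->(3,4) | p1:(4,3)->(3,3) | p2:(1,2)->(1,1) | p3:(3,4)->(2,4)
Step 2: p0:(3,4)->(2,4) | p1:(3,3)->(2,3) | p2:(1,1)->(1,0)->EXIT | p3:(2,4)->(1,4)
Step 3: p0:(2,4)->(1,4) | p1:(2,3)->(1,3) | p2:escaped | p3:(1,4)->(1,3)
Step 4: p0:(1,4)->(1,3) | p1:(1,3)->(1,2) | p2:escaped | p3:(1,3)->(1,2)

(1,3) (1,2) ESCAPED (1,2)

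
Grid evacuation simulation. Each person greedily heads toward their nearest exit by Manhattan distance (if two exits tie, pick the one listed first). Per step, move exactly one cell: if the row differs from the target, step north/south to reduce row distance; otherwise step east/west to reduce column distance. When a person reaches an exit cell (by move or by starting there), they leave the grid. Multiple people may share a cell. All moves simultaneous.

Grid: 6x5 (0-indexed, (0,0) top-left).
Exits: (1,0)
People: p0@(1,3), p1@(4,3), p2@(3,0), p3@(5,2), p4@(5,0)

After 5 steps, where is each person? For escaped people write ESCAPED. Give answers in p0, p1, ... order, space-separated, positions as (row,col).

Step 1: p0:(1,3)->(1,2) | p1:(4,3)->(3,3) | p2:(3,0)->(2,0) | p3:(5,2)->(4,2) | p4:(5,0)->(4,0)
Step 2: p0:(1,2)->(1,1) | p1:(3,3)->(2,3) | p2:(2,0)->(1,0)->EXIT | p3:(4,2)->(3,2) | p4:(4,0)->(3,0)
Step 3: p0:(1,1)->(1,0)->EXIT | p1:(2,3)->(1,3) | p2:escaped | p3:(3,2)->(2,2) | p4:(3,0)->(2,0)
Step 4: p0:escaped | p1:(1,3)->(1,2) | p2:escaped | p3:(2,2)->(1,2) | p4:(2,0)->(1,0)->EXIT
Step 5: p0:escaped | p1:(1,2)->(1,1) | p2:escaped | p3:(1,2)->(1,1) | p4:escaped

ESCAPED (1,1) ESCAPED (1,1) ESCAPED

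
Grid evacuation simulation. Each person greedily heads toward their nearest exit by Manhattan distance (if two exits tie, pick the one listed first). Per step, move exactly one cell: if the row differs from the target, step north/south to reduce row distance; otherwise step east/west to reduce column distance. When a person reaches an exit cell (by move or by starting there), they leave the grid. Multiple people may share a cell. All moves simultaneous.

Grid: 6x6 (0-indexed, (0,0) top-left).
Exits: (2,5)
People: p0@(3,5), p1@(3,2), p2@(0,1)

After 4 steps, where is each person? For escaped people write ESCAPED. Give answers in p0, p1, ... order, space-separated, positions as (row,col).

Step 1: p0:(3,5)->(2,5)->EXIT | p1:(3,2)->(2,2) | p2:(0,1)->(1,1)
Step 2: p0:escaped | p1:(2,2)->(2,3) | p2:(1,1)->(2,1)
Step 3: p0:escaped | p1:(2,3)->(2,4) | p2:(2,1)->(2,2)
Step 4: p0:escaped | p1:(2,4)->(2,5)->EXIT | p2:(2,2)->(2,3)

ESCAPED ESCAPED (2,3)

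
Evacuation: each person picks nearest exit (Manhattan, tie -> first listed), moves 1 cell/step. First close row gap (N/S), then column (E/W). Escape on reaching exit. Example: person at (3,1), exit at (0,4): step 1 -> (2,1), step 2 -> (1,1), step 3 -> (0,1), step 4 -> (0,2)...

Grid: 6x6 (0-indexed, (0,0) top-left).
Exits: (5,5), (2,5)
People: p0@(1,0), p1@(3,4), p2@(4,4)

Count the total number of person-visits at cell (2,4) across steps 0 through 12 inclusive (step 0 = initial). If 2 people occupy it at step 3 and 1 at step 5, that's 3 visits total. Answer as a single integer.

Step 0: p0@(1,0) p1@(3,4) p2@(4,4) -> at (2,4): 0 [-], cum=0
Step 1: p0@(2,0) p1@(2,4) p2@(5,4) -> at (2,4): 1 [p1], cum=1
Step 2: p0@(2,1) p1@ESC p2@ESC -> at (2,4): 0 [-], cum=1
Step 3: p0@(2,2) p1@ESC p2@ESC -> at (2,4): 0 [-], cum=1
Step 4: p0@(2,3) p1@ESC p2@ESC -> at (2,4): 0 [-], cum=1
Step 5: p0@(2,4) p1@ESC p2@ESC -> at (2,4): 1 [p0], cum=2
Step 6: p0@ESC p1@ESC p2@ESC -> at (2,4): 0 [-], cum=2
Total visits = 2

Answer: 2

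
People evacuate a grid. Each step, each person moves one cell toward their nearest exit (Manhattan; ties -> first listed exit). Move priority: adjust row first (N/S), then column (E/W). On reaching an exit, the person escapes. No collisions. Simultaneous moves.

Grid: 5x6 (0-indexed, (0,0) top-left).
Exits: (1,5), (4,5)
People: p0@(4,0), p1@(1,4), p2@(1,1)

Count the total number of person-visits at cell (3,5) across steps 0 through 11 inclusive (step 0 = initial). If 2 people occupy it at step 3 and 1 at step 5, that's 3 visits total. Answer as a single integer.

Answer: 0

Derivation:
Step 0: p0@(4,0) p1@(1,4) p2@(1,1) -> at (3,5): 0 [-], cum=0
Step 1: p0@(4,1) p1@ESC p2@(1,2) -> at (3,5): 0 [-], cum=0
Step 2: p0@(4,2) p1@ESC p2@(1,3) -> at (3,5): 0 [-], cum=0
Step 3: p0@(4,3) p1@ESC p2@(1,4) -> at (3,5): 0 [-], cum=0
Step 4: p0@(4,4) p1@ESC p2@ESC -> at (3,5): 0 [-], cum=0
Step 5: p0@ESC p1@ESC p2@ESC -> at (3,5): 0 [-], cum=0
Total visits = 0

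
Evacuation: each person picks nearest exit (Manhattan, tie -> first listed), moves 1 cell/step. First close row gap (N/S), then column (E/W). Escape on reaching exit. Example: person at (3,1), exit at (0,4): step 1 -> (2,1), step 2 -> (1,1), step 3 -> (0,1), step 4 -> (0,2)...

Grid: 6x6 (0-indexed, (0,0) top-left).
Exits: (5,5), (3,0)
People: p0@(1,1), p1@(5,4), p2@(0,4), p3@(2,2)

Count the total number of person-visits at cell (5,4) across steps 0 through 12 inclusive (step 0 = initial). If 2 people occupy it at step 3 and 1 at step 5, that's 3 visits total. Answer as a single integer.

Step 0: p0@(1,1) p1@(5,4) p2@(0,4) p3@(2,2) -> at (5,4): 1 [p1], cum=1
Step 1: p0@(2,1) p1@ESC p2@(1,4) p3@(3,2) -> at (5,4): 0 [-], cum=1
Step 2: p0@(3,1) p1@ESC p2@(2,4) p3@(3,1) -> at (5,4): 0 [-], cum=1
Step 3: p0@ESC p1@ESC p2@(3,4) p3@ESC -> at (5,4): 0 [-], cum=1
Step 4: p0@ESC p1@ESC p2@(4,4) p3@ESC -> at (5,4): 0 [-], cum=1
Step 5: p0@ESC p1@ESC p2@(5,4) p3@ESC -> at (5,4): 1 [p2], cum=2
Step 6: p0@ESC p1@ESC p2@ESC p3@ESC -> at (5,4): 0 [-], cum=2
Total visits = 2

Answer: 2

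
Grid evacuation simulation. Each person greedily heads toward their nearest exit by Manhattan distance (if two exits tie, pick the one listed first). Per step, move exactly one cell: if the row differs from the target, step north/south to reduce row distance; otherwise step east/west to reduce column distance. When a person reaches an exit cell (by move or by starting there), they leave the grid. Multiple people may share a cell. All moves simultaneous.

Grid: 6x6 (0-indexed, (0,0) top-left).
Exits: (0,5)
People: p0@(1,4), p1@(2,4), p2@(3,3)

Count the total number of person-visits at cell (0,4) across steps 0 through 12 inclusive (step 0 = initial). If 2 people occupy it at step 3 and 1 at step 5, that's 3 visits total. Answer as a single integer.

Answer: 3

Derivation:
Step 0: p0@(1,4) p1@(2,4) p2@(3,3) -> at (0,4): 0 [-], cum=0
Step 1: p0@(0,4) p1@(1,4) p2@(2,3) -> at (0,4): 1 [p0], cum=1
Step 2: p0@ESC p1@(0,4) p2@(1,3) -> at (0,4): 1 [p1], cum=2
Step 3: p0@ESC p1@ESC p2@(0,3) -> at (0,4): 0 [-], cum=2
Step 4: p0@ESC p1@ESC p2@(0,4) -> at (0,4): 1 [p2], cum=3
Step 5: p0@ESC p1@ESC p2@ESC -> at (0,4): 0 [-], cum=3
Total visits = 3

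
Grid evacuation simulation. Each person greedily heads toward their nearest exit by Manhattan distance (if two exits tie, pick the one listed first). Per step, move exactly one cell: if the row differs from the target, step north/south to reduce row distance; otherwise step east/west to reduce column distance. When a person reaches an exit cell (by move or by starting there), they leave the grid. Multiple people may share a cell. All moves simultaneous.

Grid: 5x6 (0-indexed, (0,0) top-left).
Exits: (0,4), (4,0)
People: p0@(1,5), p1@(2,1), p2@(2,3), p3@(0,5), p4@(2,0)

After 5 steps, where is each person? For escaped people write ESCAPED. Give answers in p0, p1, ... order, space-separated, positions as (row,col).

Step 1: p0:(1,5)->(0,5) | p1:(2,1)->(3,1) | p2:(2,3)->(1,3) | p3:(0,5)->(0,4)->EXIT | p4:(2,0)->(3,0)
Step 2: p0:(0,5)->(0,4)->EXIT | p1:(3,1)->(4,1) | p2:(1,3)->(0,3) | p3:escaped | p4:(3,0)->(4,0)->EXIT
Step 3: p0:escaped | p1:(4,1)->(4,0)->EXIT | p2:(0,3)->(0,4)->EXIT | p3:escaped | p4:escaped

ESCAPED ESCAPED ESCAPED ESCAPED ESCAPED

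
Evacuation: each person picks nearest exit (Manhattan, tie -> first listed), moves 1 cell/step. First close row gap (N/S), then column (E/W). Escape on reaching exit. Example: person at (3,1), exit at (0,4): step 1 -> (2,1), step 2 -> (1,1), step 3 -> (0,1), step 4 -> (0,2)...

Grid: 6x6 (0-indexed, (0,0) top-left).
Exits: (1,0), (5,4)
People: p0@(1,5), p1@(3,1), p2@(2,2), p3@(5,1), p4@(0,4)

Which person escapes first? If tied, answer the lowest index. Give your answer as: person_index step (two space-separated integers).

Step 1: p0:(1,5)->(1,4) | p1:(3,1)->(2,1) | p2:(2,2)->(1,2) | p3:(5,1)->(5,2) | p4:(0,4)->(1,4)
Step 2: p0:(1,4)->(1,3) | p1:(2,1)->(1,1) | p2:(1,2)->(1,1) | p3:(5,2)->(5,3) | p4:(1,4)->(1,3)
Step 3: p0:(1,3)->(1,2) | p1:(1,1)->(1,0)->EXIT | p2:(1,1)->(1,0)->EXIT | p3:(5,3)->(5,4)->EXIT | p4:(1,3)->(1,2)
Step 4: p0:(1,2)->(1,1) | p1:escaped | p2:escaped | p3:escaped | p4:(1,2)->(1,1)
Step 5: p0:(1,1)->(1,0)->EXIT | p1:escaped | p2:escaped | p3:escaped | p4:(1,1)->(1,0)->EXIT
Exit steps: [5, 3, 3, 3, 5]
First to escape: p1 at step 3

Answer: 1 3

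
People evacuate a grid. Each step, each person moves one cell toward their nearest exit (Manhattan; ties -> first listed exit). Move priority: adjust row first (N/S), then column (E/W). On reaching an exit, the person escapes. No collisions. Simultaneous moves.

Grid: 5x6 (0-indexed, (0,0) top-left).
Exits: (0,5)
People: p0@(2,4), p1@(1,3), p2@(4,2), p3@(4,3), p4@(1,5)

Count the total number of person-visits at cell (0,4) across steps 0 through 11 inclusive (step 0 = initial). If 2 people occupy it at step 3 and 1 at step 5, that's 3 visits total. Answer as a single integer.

Answer: 4

Derivation:
Step 0: p0@(2,4) p1@(1,3) p2@(4,2) p3@(4,3) p4@(1,5) -> at (0,4): 0 [-], cum=0
Step 1: p0@(1,4) p1@(0,3) p2@(3,2) p3@(3,3) p4@ESC -> at (0,4): 0 [-], cum=0
Step 2: p0@(0,4) p1@(0,4) p2@(2,2) p3@(2,3) p4@ESC -> at (0,4): 2 [p0,p1], cum=2
Step 3: p0@ESC p1@ESC p2@(1,2) p3@(1,3) p4@ESC -> at (0,4): 0 [-], cum=2
Step 4: p0@ESC p1@ESC p2@(0,2) p3@(0,3) p4@ESC -> at (0,4): 0 [-], cum=2
Step 5: p0@ESC p1@ESC p2@(0,3) p3@(0,4) p4@ESC -> at (0,4): 1 [p3], cum=3
Step 6: p0@ESC p1@ESC p2@(0,4) p3@ESC p4@ESC -> at (0,4): 1 [p2], cum=4
Step 7: p0@ESC p1@ESC p2@ESC p3@ESC p4@ESC -> at (0,4): 0 [-], cum=4
Total visits = 4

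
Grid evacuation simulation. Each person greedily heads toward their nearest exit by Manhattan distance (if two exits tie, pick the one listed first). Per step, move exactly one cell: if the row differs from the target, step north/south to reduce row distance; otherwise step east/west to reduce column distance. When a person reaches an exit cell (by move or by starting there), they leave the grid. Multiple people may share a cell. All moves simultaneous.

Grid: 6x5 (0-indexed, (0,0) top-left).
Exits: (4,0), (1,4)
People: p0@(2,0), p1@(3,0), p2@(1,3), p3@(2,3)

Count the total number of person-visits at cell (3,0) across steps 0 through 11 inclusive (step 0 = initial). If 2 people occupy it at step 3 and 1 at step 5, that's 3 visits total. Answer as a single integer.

Answer: 2

Derivation:
Step 0: p0@(2,0) p1@(3,0) p2@(1,3) p3@(2,3) -> at (3,0): 1 [p1], cum=1
Step 1: p0@(3,0) p1@ESC p2@ESC p3@(1,3) -> at (3,0): 1 [p0], cum=2
Step 2: p0@ESC p1@ESC p2@ESC p3@ESC -> at (3,0): 0 [-], cum=2
Total visits = 2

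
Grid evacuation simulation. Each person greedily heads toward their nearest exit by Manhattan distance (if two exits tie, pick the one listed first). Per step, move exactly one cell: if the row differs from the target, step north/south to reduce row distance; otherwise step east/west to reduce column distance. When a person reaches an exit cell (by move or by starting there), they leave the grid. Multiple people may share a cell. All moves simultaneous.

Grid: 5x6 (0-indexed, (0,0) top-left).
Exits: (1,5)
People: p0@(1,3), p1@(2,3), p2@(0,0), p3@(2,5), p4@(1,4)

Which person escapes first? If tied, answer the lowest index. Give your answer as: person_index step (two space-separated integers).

Step 1: p0:(1,3)->(1,4) | p1:(2,3)->(1,3) | p2:(0,0)->(1,0) | p3:(2,5)->(1,5)->EXIT | p4:(1,4)->(1,5)->EXIT
Step 2: p0:(1,4)->(1,5)->EXIT | p1:(1,3)->(1,4) | p2:(1,0)->(1,1) | p3:escaped | p4:escaped
Step 3: p0:escaped | p1:(1,4)->(1,5)->EXIT | p2:(1,1)->(1,2) | p3:escaped | p4:escaped
Step 4: p0:escaped | p1:escaped | p2:(1,2)->(1,3) | p3:escaped | p4:escaped
Step 5: p0:escaped | p1:escaped | p2:(1,3)->(1,4) | p3:escaped | p4:escaped
Step 6: p0:escaped | p1:escaped | p2:(1,4)->(1,5)->EXIT | p3:escaped | p4:escaped
Exit steps: [2, 3, 6, 1, 1]
First to escape: p3 at step 1

Answer: 3 1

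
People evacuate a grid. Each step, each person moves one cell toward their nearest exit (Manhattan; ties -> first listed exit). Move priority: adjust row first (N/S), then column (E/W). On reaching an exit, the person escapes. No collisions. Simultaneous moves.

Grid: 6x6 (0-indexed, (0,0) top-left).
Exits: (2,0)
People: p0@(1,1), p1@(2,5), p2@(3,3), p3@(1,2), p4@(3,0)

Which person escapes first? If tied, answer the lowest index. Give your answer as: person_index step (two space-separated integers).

Answer: 4 1

Derivation:
Step 1: p0:(1,1)->(2,1) | p1:(2,5)->(2,4) | p2:(3,3)->(2,3) | p3:(1,2)->(2,2) | p4:(3,0)->(2,0)->EXIT
Step 2: p0:(2,1)->(2,0)->EXIT | p1:(2,4)->(2,3) | p2:(2,3)->(2,2) | p3:(2,2)->(2,1) | p4:escaped
Step 3: p0:escaped | p1:(2,3)->(2,2) | p2:(2,2)->(2,1) | p3:(2,1)->(2,0)->EXIT | p4:escaped
Step 4: p0:escaped | p1:(2,2)->(2,1) | p2:(2,1)->(2,0)->EXIT | p3:escaped | p4:escaped
Step 5: p0:escaped | p1:(2,1)->(2,0)->EXIT | p2:escaped | p3:escaped | p4:escaped
Exit steps: [2, 5, 4, 3, 1]
First to escape: p4 at step 1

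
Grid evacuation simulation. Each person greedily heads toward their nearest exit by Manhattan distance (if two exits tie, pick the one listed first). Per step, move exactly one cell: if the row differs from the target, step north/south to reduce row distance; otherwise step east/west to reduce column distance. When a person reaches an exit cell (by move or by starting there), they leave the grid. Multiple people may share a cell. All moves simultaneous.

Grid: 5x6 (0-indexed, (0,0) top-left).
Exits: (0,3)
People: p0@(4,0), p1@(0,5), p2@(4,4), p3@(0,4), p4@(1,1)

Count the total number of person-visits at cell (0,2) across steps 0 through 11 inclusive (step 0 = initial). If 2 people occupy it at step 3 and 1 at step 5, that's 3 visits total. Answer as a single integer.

Step 0: p0@(4,0) p1@(0,5) p2@(4,4) p3@(0,4) p4@(1,1) -> at (0,2): 0 [-], cum=0
Step 1: p0@(3,0) p1@(0,4) p2@(3,4) p3@ESC p4@(0,1) -> at (0,2): 0 [-], cum=0
Step 2: p0@(2,0) p1@ESC p2@(2,4) p3@ESC p4@(0,2) -> at (0,2): 1 [p4], cum=1
Step 3: p0@(1,0) p1@ESC p2@(1,4) p3@ESC p4@ESC -> at (0,2): 0 [-], cum=1
Step 4: p0@(0,0) p1@ESC p2@(0,4) p3@ESC p4@ESC -> at (0,2): 0 [-], cum=1
Step 5: p0@(0,1) p1@ESC p2@ESC p3@ESC p4@ESC -> at (0,2): 0 [-], cum=1
Step 6: p0@(0,2) p1@ESC p2@ESC p3@ESC p4@ESC -> at (0,2): 1 [p0], cum=2
Step 7: p0@ESC p1@ESC p2@ESC p3@ESC p4@ESC -> at (0,2): 0 [-], cum=2
Total visits = 2

Answer: 2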